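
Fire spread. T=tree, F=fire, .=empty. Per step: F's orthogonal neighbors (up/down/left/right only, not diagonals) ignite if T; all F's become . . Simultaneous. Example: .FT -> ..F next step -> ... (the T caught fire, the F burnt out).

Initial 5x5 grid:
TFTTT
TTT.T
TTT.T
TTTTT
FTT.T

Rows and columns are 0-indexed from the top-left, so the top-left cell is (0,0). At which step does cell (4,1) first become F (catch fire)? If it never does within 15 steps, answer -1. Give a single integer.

Step 1: cell (4,1)='F' (+5 fires, +2 burnt)
  -> target ignites at step 1
Step 2: cell (4,1)='.' (+7 fires, +5 burnt)
Step 3: cell (4,1)='.' (+3 fires, +7 burnt)
Step 4: cell (4,1)='.' (+2 fires, +3 burnt)
Step 5: cell (4,1)='.' (+2 fires, +2 burnt)
Step 6: cell (4,1)='.' (+1 fires, +2 burnt)
Step 7: cell (4,1)='.' (+0 fires, +1 burnt)
  fire out at step 7

1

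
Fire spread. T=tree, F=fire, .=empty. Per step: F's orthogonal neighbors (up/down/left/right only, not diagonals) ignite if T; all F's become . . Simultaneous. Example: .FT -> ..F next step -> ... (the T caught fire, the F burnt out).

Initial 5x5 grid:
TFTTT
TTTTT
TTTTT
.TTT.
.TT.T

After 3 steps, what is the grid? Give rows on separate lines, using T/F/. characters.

Step 1: 3 trees catch fire, 1 burn out
  F.FTT
  TFTTT
  TTTTT
  .TTT.
  .TT.T
Step 2: 4 trees catch fire, 3 burn out
  ...FT
  F.FTT
  TFTTT
  .TTT.
  .TT.T
Step 3: 5 trees catch fire, 4 burn out
  ....F
  ...FT
  F.FTT
  .FTT.
  .TT.T

....F
...FT
F.FTT
.FTT.
.TT.T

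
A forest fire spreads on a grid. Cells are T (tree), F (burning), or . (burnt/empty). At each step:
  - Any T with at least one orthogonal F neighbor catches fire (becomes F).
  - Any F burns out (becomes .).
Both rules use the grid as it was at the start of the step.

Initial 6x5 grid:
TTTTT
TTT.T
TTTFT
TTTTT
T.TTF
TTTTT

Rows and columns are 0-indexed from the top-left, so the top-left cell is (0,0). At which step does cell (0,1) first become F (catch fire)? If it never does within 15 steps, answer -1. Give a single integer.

Step 1: cell (0,1)='T' (+6 fires, +2 burnt)
Step 2: cell (0,1)='T' (+6 fires, +6 burnt)
Step 3: cell (0,1)='T' (+6 fires, +6 burnt)
Step 4: cell (0,1)='F' (+5 fires, +6 burnt)
  -> target ignites at step 4
Step 5: cell (0,1)='.' (+3 fires, +5 burnt)
Step 6: cell (0,1)='.' (+0 fires, +3 burnt)
  fire out at step 6

4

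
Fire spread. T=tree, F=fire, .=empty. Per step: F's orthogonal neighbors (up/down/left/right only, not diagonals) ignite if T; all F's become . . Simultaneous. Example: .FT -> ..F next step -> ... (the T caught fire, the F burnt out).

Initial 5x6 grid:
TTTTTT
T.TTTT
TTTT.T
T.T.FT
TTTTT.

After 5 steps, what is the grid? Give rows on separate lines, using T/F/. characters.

Step 1: 2 trees catch fire, 1 burn out
  TTTTTT
  T.TTTT
  TTTT.T
  T.T..F
  TTTTF.
Step 2: 2 trees catch fire, 2 burn out
  TTTTTT
  T.TTTT
  TTTT.F
  T.T...
  TTTF..
Step 3: 2 trees catch fire, 2 burn out
  TTTTTT
  T.TTTF
  TTTT..
  T.T...
  TTF...
Step 4: 4 trees catch fire, 2 burn out
  TTTTTF
  T.TTF.
  TTTT..
  T.F...
  TF....
Step 5: 4 trees catch fire, 4 burn out
  TTTTF.
  T.TF..
  TTFT..
  T.....
  F.....

TTTTF.
T.TF..
TTFT..
T.....
F.....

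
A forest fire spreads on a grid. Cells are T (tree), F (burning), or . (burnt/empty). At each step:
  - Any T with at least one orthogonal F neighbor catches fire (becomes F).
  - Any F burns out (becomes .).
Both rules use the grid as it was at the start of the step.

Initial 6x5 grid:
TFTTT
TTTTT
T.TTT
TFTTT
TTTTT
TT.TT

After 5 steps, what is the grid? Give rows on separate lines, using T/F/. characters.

Step 1: 6 trees catch fire, 2 burn out
  F.FTT
  TFTTT
  T.TTT
  F.FTT
  TFTTT
  TT.TT
Step 2: 9 trees catch fire, 6 burn out
  ...FT
  F.FTT
  F.FTT
  ...FT
  F.FTT
  TF.TT
Step 3: 6 trees catch fire, 9 burn out
  ....F
  ...FT
  ...FT
  ....F
  ...FT
  F..TT
Step 4: 4 trees catch fire, 6 burn out
  .....
  ....F
  ....F
  .....
  ....F
  ...FT
Step 5: 1 trees catch fire, 4 burn out
  .....
  .....
  .....
  .....
  .....
  ....F

.....
.....
.....
.....
.....
....F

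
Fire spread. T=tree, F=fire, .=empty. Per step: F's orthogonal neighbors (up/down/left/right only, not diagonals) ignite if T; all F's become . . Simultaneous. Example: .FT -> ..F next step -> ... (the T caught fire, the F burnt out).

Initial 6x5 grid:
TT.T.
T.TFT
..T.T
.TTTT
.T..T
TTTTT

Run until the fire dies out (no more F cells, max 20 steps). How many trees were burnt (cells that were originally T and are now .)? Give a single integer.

Answer: 16

Derivation:
Step 1: +3 fires, +1 burnt (F count now 3)
Step 2: +2 fires, +3 burnt (F count now 2)
Step 3: +2 fires, +2 burnt (F count now 2)
Step 4: +3 fires, +2 burnt (F count now 3)
Step 5: +2 fires, +3 burnt (F count now 2)
Step 6: +2 fires, +2 burnt (F count now 2)
Step 7: +2 fires, +2 burnt (F count now 2)
Step 8: +0 fires, +2 burnt (F count now 0)
Fire out after step 8
Initially T: 19, now '.': 27
Total burnt (originally-T cells now '.'): 16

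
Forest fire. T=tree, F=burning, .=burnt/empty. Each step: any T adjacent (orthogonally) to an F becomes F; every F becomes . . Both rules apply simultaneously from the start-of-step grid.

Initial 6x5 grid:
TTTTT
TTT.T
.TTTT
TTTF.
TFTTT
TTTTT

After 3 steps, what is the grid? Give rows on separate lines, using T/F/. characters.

Step 1: 7 trees catch fire, 2 burn out
  TTTTT
  TTT.T
  .TTFT
  TFF..
  F.FFT
  TFTTT
Step 2: 8 trees catch fire, 7 burn out
  TTTTT
  TTT.T
  .FF.F
  F....
  ....F
  F.FFT
Step 3: 4 trees catch fire, 8 burn out
  TTTTT
  TFF.F
  .....
  .....
  .....
  ....F

TTTTT
TFF.F
.....
.....
.....
....F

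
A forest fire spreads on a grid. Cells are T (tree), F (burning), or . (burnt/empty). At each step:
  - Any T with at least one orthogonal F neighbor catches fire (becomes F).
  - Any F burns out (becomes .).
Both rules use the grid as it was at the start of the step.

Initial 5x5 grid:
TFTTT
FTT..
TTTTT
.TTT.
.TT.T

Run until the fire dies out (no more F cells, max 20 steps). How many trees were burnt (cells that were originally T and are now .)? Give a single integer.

Answer: 16

Derivation:
Step 1: +4 fires, +2 burnt (F count now 4)
Step 2: +3 fires, +4 burnt (F count now 3)
Step 3: +3 fires, +3 burnt (F count now 3)
Step 4: +3 fires, +3 burnt (F count now 3)
Step 5: +3 fires, +3 burnt (F count now 3)
Step 6: +0 fires, +3 burnt (F count now 0)
Fire out after step 6
Initially T: 17, now '.': 24
Total burnt (originally-T cells now '.'): 16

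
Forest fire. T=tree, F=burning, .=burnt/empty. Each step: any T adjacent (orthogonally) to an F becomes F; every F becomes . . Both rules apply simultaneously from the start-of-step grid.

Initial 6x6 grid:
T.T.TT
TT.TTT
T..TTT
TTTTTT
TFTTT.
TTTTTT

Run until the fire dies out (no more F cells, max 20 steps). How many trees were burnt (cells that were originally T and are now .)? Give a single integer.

Answer: 28

Derivation:
Step 1: +4 fires, +1 burnt (F count now 4)
Step 2: +5 fires, +4 burnt (F count now 5)
Step 3: +4 fires, +5 burnt (F count now 4)
Step 4: +4 fires, +4 burnt (F count now 4)
Step 5: +6 fires, +4 burnt (F count now 6)
Step 6: +2 fires, +6 burnt (F count now 2)
Step 7: +2 fires, +2 burnt (F count now 2)
Step 8: +1 fires, +2 burnt (F count now 1)
Step 9: +0 fires, +1 burnt (F count now 0)
Fire out after step 9
Initially T: 29, now '.': 35
Total burnt (originally-T cells now '.'): 28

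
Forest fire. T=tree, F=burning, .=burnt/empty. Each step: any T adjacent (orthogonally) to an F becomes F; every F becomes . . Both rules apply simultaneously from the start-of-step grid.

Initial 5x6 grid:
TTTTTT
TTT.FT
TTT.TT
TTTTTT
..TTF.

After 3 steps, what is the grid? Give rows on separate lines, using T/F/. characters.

Step 1: 5 trees catch fire, 2 burn out
  TTTTFT
  TTT..F
  TTT.FT
  TTTTFT
  ..TF..
Step 2: 6 trees catch fire, 5 burn out
  TTTF.F
  TTT...
  TTT..F
  TTTF.F
  ..F...
Step 3: 2 trees catch fire, 6 burn out
  TTF...
  TTT...
  TTT...
  TTF...
  ......

TTF...
TTT...
TTT...
TTF...
......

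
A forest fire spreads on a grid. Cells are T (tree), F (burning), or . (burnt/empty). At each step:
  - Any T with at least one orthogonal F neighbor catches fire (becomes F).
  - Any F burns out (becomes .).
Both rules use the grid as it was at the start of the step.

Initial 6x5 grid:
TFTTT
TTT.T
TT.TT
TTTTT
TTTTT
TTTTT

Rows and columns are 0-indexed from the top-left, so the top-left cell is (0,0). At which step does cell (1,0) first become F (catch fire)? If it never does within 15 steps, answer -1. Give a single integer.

Step 1: cell (1,0)='T' (+3 fires, +1 burnt)
Step 2: cell (1,0)='F' (+4 fires, +3 burnt)
  -> target ignites at step 2
Step 3: cell (1,0)='.' (+3 fires, +4 burnt)
Step 4: cell (1,0)='.' (+4 fires, +3 burnt)
Step 5: cell (1,0)='.' (+5 fires, +4 burnt)
Step 6: cell (1,0)='.' (+5 fires, +5 burnt)
Step 7: cell (1,0)='.' (+2 fires, +5 burnt)
Step 8: cell (1,0)='.' (+1 fires, +2 burnt)
Step 9: cell (1,0)='.' (+0 fires, +1 burnt)
  fire out at step 9

2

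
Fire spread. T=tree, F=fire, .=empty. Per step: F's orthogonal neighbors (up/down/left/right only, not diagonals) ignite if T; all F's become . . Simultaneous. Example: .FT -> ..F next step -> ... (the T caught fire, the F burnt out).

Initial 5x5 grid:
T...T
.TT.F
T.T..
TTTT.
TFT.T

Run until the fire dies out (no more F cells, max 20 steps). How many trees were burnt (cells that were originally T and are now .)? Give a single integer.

Answer: 11

Derivation:
Step 1: +4 fires, +2 burnt (F count now 4)
Step 2: +2 fires, +4 burnt (F count now 2)
Step 3: +3 fires, +2 burnt (F count now 3)
Step 4: +1 fires, +3 burnt (F count now 1)
Step 5: +1 fires, +1 burnt (F count now 1)
Step 6: +0 fires, +1 burnt (F count now 0)
Fire out after step 6
Initially T: 13, now '.': 23
Total burnt (originally-T cells now '.'): 11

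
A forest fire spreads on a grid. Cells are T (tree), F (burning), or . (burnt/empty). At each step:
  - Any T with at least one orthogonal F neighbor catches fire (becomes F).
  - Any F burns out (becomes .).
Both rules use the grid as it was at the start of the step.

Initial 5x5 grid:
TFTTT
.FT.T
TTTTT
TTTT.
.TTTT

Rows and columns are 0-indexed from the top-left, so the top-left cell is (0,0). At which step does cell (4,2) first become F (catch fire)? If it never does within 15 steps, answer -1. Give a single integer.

Step 1: cell (4,2)='T' (+4 fires, +2 burnt)
Step 2: cell (4,2)='T' (+4 fires, +4 burnt)
Step 3: cell (4,2)='T' (+5 fires, +4 burnt)
Step 4: cell (4,2)='F' (+4 fires, +5 burnt)
  -> target ignites at step 4
Step 5: cell (4,2)='.' (+1 fires, +4 burnt)
Step 6: cell (4,2)='.' (+1 fires, +1 burnt)
Step 7: cell (4,2)='.' (+0 fires, +1 burnt)
  fire out at step 7

4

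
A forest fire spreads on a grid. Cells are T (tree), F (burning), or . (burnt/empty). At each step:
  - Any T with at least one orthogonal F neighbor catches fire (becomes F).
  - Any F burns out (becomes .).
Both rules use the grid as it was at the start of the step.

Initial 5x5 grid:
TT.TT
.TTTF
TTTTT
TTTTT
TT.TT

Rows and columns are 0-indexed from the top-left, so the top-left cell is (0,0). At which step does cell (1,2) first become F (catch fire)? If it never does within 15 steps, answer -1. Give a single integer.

Step 1: cell (1,2)='T' (+3 fires, +1 burnt)
Step 2: cell (1,2)='F' (+4 fires, +3 burnt)
  -> target ignites at step 2
Step 3: cell (1,2)='.' (+4 fires, +4 burnt)
Step 4: cell (1,2)='.' (+4 fires, +4 burnt)
Step 5: cell (1,2)='.' (+3 fires, +4 burnt)
Step 6: cell (1,2)='.' (+2 fires, +3 burnt)
Step 7: cell (1,2)='.' (+1 fires, +2 burnt)
Step 8: cell (1,2)='.' (+0 fires, +1 burnt)
  fire out at step 8

2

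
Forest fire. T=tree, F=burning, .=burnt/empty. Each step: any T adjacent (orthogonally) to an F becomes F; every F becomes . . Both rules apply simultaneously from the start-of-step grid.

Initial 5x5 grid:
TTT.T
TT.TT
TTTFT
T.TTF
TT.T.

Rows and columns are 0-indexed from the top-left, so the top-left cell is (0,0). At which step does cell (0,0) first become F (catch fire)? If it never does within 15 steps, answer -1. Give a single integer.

Step 1: cell (0,0)='T' (+4 fires, +2 burnt)
Step 2: cell (0,0)='T' (+4 fires, +4 burnt)
Step 3: cell (0,0)='T' (+3 fires, +4 burnt)
Step 4: cell (0,0)='T' (+3 fires, +3 burnt)
Step 5: cell (0,0)='F' (+3 fires, +3 burnt)
  -> target ignites at step 5
Step 6: cell (0,0)='.' (+1 fires, +3 burnt)
Step 7: cell (0,0)='.' (+0 fires, +1 burnt)
  fire out at step 7

5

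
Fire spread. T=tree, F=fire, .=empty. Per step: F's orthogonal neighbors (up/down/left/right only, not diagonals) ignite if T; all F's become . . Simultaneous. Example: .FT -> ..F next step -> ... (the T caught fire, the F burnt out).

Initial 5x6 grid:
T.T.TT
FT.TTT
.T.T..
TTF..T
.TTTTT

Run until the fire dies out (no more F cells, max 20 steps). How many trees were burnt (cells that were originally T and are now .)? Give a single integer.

Step 1: +4 fires, +2 burnt (F count now 4)
Step 2: +4 fires, +4 burnt (F count now 4)
Step 3: +1 fires, +4 burnt (F count now 1)
Step 4: +1 fires, +1 burnt (F count now 1)
Step 5: +1 fires, +1 burnt (F count now 1)
Step 6: +0 fires, +1 burnt (F count now 0)
Fire out after step 6
Initially T: 18, now '.': 23
Total burnt (originally-T cells now '.'): 11

Answer: 11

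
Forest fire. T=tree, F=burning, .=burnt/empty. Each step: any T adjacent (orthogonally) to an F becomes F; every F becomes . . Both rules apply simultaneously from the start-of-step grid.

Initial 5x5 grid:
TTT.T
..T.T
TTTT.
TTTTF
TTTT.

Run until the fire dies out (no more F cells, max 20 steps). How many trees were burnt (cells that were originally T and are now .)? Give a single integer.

Answer: 16

Derivation:
Step 1: +1 fires, +1 burnt (F count now 1)
Step 2: +3 fires, +1 burnt (F count now 3)
Step 3: +3 fires, +3 burnt (F count now 3)
Step 4: +4 fires, +3 burnt (F count now 4)
Step 5: +3 fires, +4 burnt (F count now 3)
Step 6: +1 fires, +3 burnt (F count now 1)
Step 7: +1 fires, +1 burnt (F count now 1)
Step 8: +0 fires, +1 burnt (F count now 0)
Fire out after step 8
Initially T: 18, now '.': 23
Total burnt (originally-T cells now '.'): 16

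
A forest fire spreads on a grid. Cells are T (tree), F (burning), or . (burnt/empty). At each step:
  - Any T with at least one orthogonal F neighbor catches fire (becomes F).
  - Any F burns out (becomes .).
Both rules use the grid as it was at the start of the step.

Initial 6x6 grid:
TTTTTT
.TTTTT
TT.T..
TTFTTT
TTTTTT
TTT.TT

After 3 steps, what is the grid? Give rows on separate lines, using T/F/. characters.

Step 1: 3 trees catch fire, 1 burn out
  TTTTTT
  .TTTTT
  TT.T..
  TF.FTT
  TTFTTT
  TTT.TT
Step 2: 7 trees catch fire, 3 burn out
  TTTTTT
  .TTTTT
  TF.F..
  F...FT
  TF.FTT
  TTF.TT
Step 3: 7 trees catch fire, 7 burn out
  TTTTTT
  .FTFTT
  F.....
  .....F
  F...FT
  TF..TT

TTTTTT
.FTFTT
F.....
.....F
F...FT
TF..TT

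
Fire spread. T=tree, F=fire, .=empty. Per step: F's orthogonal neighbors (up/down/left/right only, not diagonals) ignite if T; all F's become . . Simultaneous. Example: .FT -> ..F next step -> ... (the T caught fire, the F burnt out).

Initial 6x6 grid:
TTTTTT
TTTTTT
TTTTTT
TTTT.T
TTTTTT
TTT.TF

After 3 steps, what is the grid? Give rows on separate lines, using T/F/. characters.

Step 1: 2 trees catch fire, 1 burn out
  TTTTTT
  TTTTTT
  TTTTTT
  TTTT.T
  TTTTTF
  TTT.F.
Step 2: 2 trees catch fire, 2 burn out
  TTTTTT
  TTTTTT
  TTTTTT
  TTTT.F
  TTTTF.
  TTT...
Step 3: 2 trees catch fire, 2 burn out
  TTTTTT
  TTTTTT
  TTTTTF
  TTTT..
  TTTF..
  TTT...

TTTTTT
TTTTTT
TTTTTF
TTTT..
TTTF..
TTT...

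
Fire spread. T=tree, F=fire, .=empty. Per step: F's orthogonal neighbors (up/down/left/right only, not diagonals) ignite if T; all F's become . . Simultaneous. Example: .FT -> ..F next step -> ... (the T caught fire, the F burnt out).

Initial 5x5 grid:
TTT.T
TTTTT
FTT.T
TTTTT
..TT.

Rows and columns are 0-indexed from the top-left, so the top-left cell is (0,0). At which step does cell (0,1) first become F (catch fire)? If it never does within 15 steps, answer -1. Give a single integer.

Step 1: cell (0,1)='T' (+3 fires, +1 burnt)
Step 2: cell (0,1)='T' (+4 fires, +3 burnt)
Step 3: cell (0,1)='F' (+3 fires, +4 burnt)
  -> target ignites at step 3
Step 4: cell (0,1)='.' (+4 fires, +3 burnt)
Step 5: cell (0,1)='.' (+3 fires, +4 burnt)
Step 6: cell (0,1)='.' (+2 fires, +3 burnt)
Step 7: cell (0,1)='.' (+0 fires, +2 burnt)
  fire out at step 7

3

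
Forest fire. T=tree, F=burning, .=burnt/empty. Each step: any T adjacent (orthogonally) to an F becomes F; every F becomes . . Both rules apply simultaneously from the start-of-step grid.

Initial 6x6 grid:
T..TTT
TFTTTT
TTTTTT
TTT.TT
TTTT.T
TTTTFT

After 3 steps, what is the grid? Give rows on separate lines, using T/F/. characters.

Step 1: 5 trees catch fire, 2 burn out
  T..TTT
  F.FTTT
  TFTTTT
  TTT.TT
  TTTT.T
  TTTF.F
Step 2: 8 trees catch fire, 5 burn out
  F..TTT
  ...FTT
  F.FTTT
  TFT.TT
  TTTF.F
  TTF...
Step 3: 9 trees catch fire, 8 burn out
  ...FTT
  ....FT
  ...FTT
  F.F.TF
  TFF...
  TF....

...FTT
....FT
...FTT
F.F.TF
TFF...
TF....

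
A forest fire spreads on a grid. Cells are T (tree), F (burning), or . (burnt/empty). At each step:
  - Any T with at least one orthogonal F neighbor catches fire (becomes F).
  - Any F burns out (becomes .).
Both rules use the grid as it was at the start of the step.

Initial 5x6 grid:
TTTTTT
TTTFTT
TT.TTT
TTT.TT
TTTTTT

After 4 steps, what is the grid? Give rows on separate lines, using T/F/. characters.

Step 1: 4 trees catch fire, 1 burn out
  TTTFTT
  TTF.FT
  TT.FTT
  TTT.TT
  TTTTTT
Step 2: 5 trees catch fire, 4 burn out
  TTF.FT
  TF...F
  TT..FT
  TTT.TT
  TTTTTT
Step 3: 6 trees catch fire, 5 burn out
  TF...F
  F.....
  TF...F
  TTT.FT
  TTTTTT
Step 4: 5 trees catch fire, 6 burn out
  F.....
  ......
  F.....
  TFT..F
  TTTTFT

F.....
......
F.....
TFT..F
TTTTFT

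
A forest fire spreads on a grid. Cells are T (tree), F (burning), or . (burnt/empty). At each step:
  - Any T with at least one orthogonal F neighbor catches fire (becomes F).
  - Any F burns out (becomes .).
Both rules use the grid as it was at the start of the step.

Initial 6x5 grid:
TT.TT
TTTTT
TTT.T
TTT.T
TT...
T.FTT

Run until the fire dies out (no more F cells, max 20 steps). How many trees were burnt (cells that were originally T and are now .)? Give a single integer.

Answer: 2

Derivation:
Step 1: +1 fires, +1 burnt (F count now 1)
Step 2: +1 fires, +1 burnt (F count now 1)
Step 3: +0 fires, +1 burnt (F count now 0)
Fire out after step 3
Initially T: 22, now '.': 10
Total burnt (originally-T cells now '.'): 2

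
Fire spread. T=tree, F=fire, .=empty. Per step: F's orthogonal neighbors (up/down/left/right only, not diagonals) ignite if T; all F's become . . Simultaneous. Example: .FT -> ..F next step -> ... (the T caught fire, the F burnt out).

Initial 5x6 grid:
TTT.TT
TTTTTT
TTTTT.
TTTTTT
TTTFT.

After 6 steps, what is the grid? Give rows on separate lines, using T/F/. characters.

Step 1: 3 trees catch fire, 1 burn out
  TTT.TT
  TTTTTT
  TTTTT.
  TTTFTT
  TTF.F.
Step 2: 4 trees catch fire, 3 burn out
  TTT.TT
  TTTTTT
  TTTFT.
  TTF.FT
  TF....
Step 3: 6 trees catch fire, 4 burn out
  TTT.TT
  TTTFTT
  TTF.F.
  TF...F
  F.....
Step 4: 4 trees catch fire, 6 burn out
  TTT.TT
  TTF.FT
  TF....
  F.....
  ......
Step 5: 5 trees catch fire, 4 burn out
  TTF.FT
  TF...F
  F.....
  ......
  ......
Step 6: 3 trees catch fire, 5 burn out
  TF...F
  F.....
  ......
  ......
  ......

TF...F
F.....
......
......
......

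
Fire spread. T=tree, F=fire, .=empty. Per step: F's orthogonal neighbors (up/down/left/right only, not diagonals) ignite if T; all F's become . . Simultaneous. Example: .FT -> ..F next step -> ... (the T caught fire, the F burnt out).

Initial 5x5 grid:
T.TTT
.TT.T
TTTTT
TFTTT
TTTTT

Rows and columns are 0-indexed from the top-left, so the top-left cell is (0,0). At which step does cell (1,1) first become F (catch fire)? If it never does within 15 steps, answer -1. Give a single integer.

Step 1: cell (1,1)='T' (+4 fires, +1 burnt)
Step 2: cell (1,1)='F' (+6 fires, +4 burnt)
  -> target ignites at step 2
Step 3: cell (1,1)='.' (+4 fires, +6 burnt)
Step 4: cell (1,1)='.' (+3 fires, +4 burnt)
Step 5: cell (1,1)='.' (+2 fires, +3 burnt)
Step 6: cell (1,1)='.' (+1 fires, +2 burnt)
Step 7: cell (1,1)='.' (+0 fires, +1 burnt)
  fire out at step 7

2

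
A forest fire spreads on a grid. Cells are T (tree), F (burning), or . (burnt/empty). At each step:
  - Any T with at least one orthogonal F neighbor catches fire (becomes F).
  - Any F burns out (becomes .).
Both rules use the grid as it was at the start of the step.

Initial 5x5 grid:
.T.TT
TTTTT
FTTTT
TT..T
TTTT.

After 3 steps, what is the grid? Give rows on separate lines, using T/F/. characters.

Step 1: 3 trees catch fire, 1 burn out
  .T.TT
  FTTTT
  .FTTT
  FT..T
  TTTT.
Step 2: 4 trees catch fire, 3 burn out
  .T.TT
  .FTTT
  ..FTT
  .F..T
  FTTT.
Step 3: 4 trees catch fire, 4 burn out
  .F.TT
  ..FTT
  ...FT
  ....T
  .FTT.

.F.TT
..FTT
...FT
....T
.FTT.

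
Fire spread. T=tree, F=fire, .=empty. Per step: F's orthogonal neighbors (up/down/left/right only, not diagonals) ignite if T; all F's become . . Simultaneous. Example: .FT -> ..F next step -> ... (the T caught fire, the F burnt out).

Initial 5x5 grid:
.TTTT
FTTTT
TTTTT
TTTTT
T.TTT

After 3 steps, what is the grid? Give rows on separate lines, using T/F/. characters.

Step 1: 2 trees catch fire, 1 burn out
  .TTTT
  .FTTT
  FTTTT
  TTTTT
  T.TTT
Step 2: 4 trees catch fire, 2 burn out
  .FTTT
  ..FTT
  .FTTT
  FTTTT
  T.TTT
Step 3: 5 trees catch fire, 4 burn out
  ..FTT
  ...FT
  ..FTT
  .FTTT
  F.TTT

..FTT
...FT
..FTT
.FTTT
F.TTT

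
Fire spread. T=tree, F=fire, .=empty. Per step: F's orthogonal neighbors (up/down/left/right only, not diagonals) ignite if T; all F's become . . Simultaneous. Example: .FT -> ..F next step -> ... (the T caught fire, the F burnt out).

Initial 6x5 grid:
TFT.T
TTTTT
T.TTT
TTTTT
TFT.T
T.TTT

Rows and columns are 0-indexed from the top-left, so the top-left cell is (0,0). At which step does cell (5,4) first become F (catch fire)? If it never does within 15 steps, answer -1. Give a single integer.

Step 1: cell (5,4)='T' (+6 fires, +2 burnt)
Step 2: cell (5,4)='T' (+6 fires, +6 burnt)
Step 3: cell (5,4)='T' (+5 fires, +6 burnt)
Step 4: cell (5,4)='F' (+4 fires, +5 burnt)
  -> target ignites at step 4
Step 5: cell (5,4)='.' (+3 fires, +4 burnt)
Step 6: cell (5,4)='.' (+0 fires, +3 burnt)
  fire out at step 6

4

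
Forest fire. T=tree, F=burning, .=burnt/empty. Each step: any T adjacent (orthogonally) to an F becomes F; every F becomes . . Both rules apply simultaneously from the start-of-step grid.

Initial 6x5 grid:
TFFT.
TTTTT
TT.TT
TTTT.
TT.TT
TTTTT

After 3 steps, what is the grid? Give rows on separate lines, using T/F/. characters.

Step 1: 4 trees catch fire, 2 burn out
  F..F.
  TFFTT
  TT.TT
  TTTT.
  TT.TT
  TTTTT
Step 2: 3 trees catch fire, 4 burn out
  .....
  F..FT
  TF.TT
  TTTT.
  TT.TT
  TTTTT
Step 3: 4 trees catch fire, 3 burn out
  .....
  ....F
  F..FT
  TFTT.
  TT.TT
  TTTTT

.....
....F
F..FT
TFTT.
TT.TT
TTTTT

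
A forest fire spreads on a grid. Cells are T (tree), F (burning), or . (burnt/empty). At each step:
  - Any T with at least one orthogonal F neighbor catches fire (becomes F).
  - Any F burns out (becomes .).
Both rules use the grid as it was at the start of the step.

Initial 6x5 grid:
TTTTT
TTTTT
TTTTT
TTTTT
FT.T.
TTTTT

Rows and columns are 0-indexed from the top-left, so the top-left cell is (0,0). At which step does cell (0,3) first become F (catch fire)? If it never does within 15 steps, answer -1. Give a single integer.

Step 1: cell (0,3)='T' (+3 fires, +1 burnt)
Step 2: cell (0,3)='T' (+3 fires, +3 burnt)
Step 3: cell (0,3)='T' (+4 fires, +3 burnt)
Step 4: cell (0,3)='T' (+5 fires, +4 burnt)
Step 5: cell (0,3)='T' (+6 fires, +5 burnt)
Step 6: cell (0,3)='T' (+3 fires, +6 burnt)
Step 7: cell (0,3)='F' (+2 fires, +3 burnt)
  -> target ignites at step 7
Step 8: cell (0,3)='.' (+1 fires, +2 burnt)
Step 9: cell (0,3)='.' (+0 fires, +1 burnt)
  fire out at step 9

7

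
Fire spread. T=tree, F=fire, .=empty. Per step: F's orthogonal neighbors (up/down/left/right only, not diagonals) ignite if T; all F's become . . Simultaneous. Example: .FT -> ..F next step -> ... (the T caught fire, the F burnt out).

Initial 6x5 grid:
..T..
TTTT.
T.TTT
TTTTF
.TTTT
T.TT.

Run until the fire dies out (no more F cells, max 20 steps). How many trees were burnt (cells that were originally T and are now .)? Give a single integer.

Step 1: +3 fires, +1 burnt (F count now 3)
Step 2: +3 fires, +3 burnt (F count now 3)
Step 3: +5 fires, +3 burnt (F count now 5)
Step 4: +4 fires, +5 burnt (F count now 4)
Step 5: +3 fires, +4 burnt (F count now 3)
Step 6: +1 fires, +3 burnt (F count now 1)
Step 7: +0 fires, +1 burnt (F count now 0)
Fire out after step 7
Initially T: 20, now '.': 29
Total burnt (originally-T cells now '.'): 19

Answer: 19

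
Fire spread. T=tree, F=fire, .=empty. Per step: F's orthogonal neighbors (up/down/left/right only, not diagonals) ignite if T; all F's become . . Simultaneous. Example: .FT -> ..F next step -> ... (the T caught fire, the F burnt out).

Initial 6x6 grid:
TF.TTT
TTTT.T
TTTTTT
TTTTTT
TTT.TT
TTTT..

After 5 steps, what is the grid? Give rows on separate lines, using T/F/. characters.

Step 1: 2 trees catch fire, 1 burn out
  F..TTT
  TFTT.T
  TTTTTT
  TTTTTT
  TTT.TT
  TTTT..
Step 2: 3 trees catch fire, 2 burn out
  ...TTT
  F.FT.T
  TFTTTT
  TTTTTT
  TTT.TT
  TTTT..
Step 3: 4 trees catch fire, 3 burn out
  ...TTT
  ...F.T
  F.FTTT
  TFTTTT
  TTT.TT
  TTTT..
Step 4: 5 trees catch fire, 4 burn out
  ...FTT
  .....T
  ...FTT
  F.FTTT
  TFT.TT
  TTTT..
Step 5: 6 trees catch fire, 5 burn out
  ....FT
  .....T
  ....FT
  ...FTT
  F.F.TT
  TFTT..

....FT
.....T
....FT
...FTT
F.F.TT
TFTT..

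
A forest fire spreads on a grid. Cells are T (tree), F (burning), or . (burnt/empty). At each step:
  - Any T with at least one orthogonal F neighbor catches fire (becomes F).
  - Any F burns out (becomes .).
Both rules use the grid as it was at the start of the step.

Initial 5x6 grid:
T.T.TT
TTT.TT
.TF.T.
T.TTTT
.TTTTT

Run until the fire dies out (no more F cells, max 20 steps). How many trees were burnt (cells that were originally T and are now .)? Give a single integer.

Answer: 20

Derivation:
Step 1: +3 fires, +1 burnt (F count now 3)
Step 2: +4 fires, +3 burnt (F count now 4)
Step 3: +4 fires, +4 burnt (F count now 4)
Step 4: +4 fires, +4 burnt (F count now 4)
Step 5: +2 fires, +4 burnt (F count now 2)
Step 6: +2 fires, +2 burnt (F count now 2)
Step 7: +1 fires, +2 burnt (F count now 1)
Step 8: +0 fires, +1 burnt (F count now 0)
Fire out after step 8
Initially T: 21, now '.': 29
Total burnt (originally-T cells now '.'): 20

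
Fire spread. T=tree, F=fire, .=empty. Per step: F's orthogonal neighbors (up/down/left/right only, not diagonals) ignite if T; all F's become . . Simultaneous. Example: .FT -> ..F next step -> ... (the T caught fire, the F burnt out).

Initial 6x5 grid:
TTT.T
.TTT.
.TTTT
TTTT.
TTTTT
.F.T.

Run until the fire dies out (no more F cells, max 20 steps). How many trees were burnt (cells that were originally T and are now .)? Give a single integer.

Step 1: +1 fires, +1 burnt (F count now 1)
Step 2: +3 fires, +1 burnt (F count now 3)
Step 3: +4 fires, +3 burnt (F count now 4)
Step 4: +5 fires, +4 burnt (F count now 5)
Step 5: +3 fires, +5 burnt (F count now 3)
Step 6: +4 fires, +3 burnt (F count now 4)
Step 7: +0 fires, +4 burnt (F count now 0)
Fire out after step 7
Initially T: 21, now '.': 29
Total burnt (originally-T cells now '.'): 20

Answer: 20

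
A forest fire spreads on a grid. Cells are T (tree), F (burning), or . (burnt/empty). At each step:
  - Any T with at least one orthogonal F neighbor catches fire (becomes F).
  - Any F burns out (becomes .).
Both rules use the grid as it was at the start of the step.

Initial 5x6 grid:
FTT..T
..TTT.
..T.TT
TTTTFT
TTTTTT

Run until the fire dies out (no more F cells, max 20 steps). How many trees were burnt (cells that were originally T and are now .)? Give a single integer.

Answer: 19

Derivation:
Step 1: +5 fires, +2 burnt (F count now 5)
Step 2: +6 fires, +5 burnt (F count now 6)
Step 3: +5 fires, +6 burnt (F count now 5)
Step 4: +2 fires, +5 burnt (F count now 2)
Step 5: +1 fires, +2 burnt (F count now 1)
Step 6: +0 fires, +1 burnt (F count now 0)
Fire out after step 6
Initially T: 20, now '.': 29
Total burnt (originally-T cells now '.'): 19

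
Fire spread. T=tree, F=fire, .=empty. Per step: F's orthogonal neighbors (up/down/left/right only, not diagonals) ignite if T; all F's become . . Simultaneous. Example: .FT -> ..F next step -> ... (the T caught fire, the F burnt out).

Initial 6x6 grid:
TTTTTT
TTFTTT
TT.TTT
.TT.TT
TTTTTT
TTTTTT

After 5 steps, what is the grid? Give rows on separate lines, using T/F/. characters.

Step 1: 3 trees catch fire, 1 burn out
  TTFTTT
  TF.FTT
  TT.TTT
  .TT.TT
  TTTTTT
  TTTTTT
Step 2: 6 trees catch fire, 3 burn out
  TF.FTT
  F...FT
  TF.FTT
  .TT.TT
  TTTTTT
  TTTTTT
Step 3: 6 trees catch fire, 6 burn out
  F...FT
  .....F
  F...FT
  .FT.TT
  TTTTTT
  TTTTTT
Step 4: 5 trees catch fire, 6 burn out
  .....F
  ......
  .....F
  ..F.FT
  TFTTTT
  TTTTTT
Step 5: 5 trees catch fire, 5 burn out
  ......
  ......
  ......
  .....F
  F.FTFT
  TFTTTT

......
......
......
.....F
F.FTFT
TFTTTT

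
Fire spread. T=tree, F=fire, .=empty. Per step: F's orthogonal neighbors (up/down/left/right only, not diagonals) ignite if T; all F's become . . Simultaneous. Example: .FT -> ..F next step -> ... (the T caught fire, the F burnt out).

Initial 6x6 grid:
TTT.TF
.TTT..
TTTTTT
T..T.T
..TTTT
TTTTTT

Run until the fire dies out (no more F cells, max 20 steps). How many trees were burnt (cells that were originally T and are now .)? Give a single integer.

Answer: 1

Derivation:
Step 1: +1 fires, +1 burnt (F count now 1)
Step 2: +0 fires, +1 burnt (F count now 0)
Fire out after step 2
Initially T: 26, now '.': 11
Total burnt (originally-T cells now '.'): 1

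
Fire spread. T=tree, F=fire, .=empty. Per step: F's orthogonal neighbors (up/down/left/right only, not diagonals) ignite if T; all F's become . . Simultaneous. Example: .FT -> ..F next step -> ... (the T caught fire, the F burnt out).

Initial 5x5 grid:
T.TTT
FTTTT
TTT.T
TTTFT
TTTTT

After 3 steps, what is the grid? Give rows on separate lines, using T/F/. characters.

Step 1: 6 trees catch fire, 2 burn out
  F.TTT
  .FTTT
  FTT.T
  TTF.F
  TTTFT
Step 2: 8 trees catch fire, 6 burn out
  ..TTT
  ..FTT
  .FF.F
  FF...
  TTF.F
Step 3: 5 trees catch fire, 8 burn out
  ..FTT
  ...FF
  .....
  .....
  FF...

..FTT
...FF
.....
.....
FF...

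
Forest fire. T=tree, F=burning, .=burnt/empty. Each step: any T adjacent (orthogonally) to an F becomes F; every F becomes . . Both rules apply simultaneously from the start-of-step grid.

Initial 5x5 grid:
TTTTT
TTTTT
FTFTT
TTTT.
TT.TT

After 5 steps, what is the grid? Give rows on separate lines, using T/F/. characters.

Step 1: 6 trees catch fire, 2 burn out
  TTTTT
  FTFTT
  .F.FT
  FTFT.
  TT.TT
Step 2: 8 trees catch fire, 6 burn out
  FTFTT
  .F.FT
  ....F
  .F.F.
  FT.TT
Step 3: 5 trees catch fire, 8 burn out
  .F.FT
  ....F
  .....
  .....
  .F.FT
Step 4: 2 trees catch fire, 5 burn out
  ....F
  .....
  .....
  .....
  ....F
Step 5: 0 trees catch fire, 2 burn out
  .....
  .....
  .....
  .....
  .....

.....
.....
.....
.....
.....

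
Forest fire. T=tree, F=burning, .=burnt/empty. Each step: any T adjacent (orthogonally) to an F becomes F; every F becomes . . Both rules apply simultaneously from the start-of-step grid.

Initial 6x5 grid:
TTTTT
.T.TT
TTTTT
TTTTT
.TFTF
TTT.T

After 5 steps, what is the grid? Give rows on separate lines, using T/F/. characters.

Step 1: 6 trees catch fire, 2 burn out
  TTTTT
  .T.TT
  TTTTT
  TTFTF
  .F.F.
  TTF.F
Step 2: 5 trees catch fire, 6 burn out
  TTTTT
  .T.TT
  TTFTF
  TF.F.
  .....
  TF...
Step 3: 5 trees catch fire, 5 burn out
  TTTTT
  .T.TF
  TF.F.
  F....
  .....
  F....
Step 4: 4 trees catch fire, 5 burn out
  TTTTF
  .F.F.
  F....
  .....
  .....
  .....
Step 5: 2 trees catch fire, 4 burn out
  TFTF.
  .....
  .....
  .....
  .....
  .....

TFTF.
.....
.....
.....
.....
.....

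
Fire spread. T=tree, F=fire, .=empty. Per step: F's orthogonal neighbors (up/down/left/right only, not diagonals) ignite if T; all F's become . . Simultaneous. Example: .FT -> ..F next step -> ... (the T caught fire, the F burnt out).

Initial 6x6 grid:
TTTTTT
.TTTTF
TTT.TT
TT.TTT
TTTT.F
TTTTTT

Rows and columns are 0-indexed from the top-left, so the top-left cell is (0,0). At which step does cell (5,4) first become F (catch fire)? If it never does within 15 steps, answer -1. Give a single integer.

Step 1: cell (5,4)='T' (+5 fires, +2 burnt)
Step 2: cell (5,4)='F' (+5 fires, +5 burnt)
  -> target ignites at step 2
Step 3: cell (5,4)='.' (+4 fires, +5 burnt)
Step 4: cell (5,4)='.' (+5 fires, +4 burnt)
Step 5: cell (5,4)='.' (+4 fires, +5 burnt)
Step 6: cell (5,4)='.' (+5 fires, +4 burnt)
Step 7: cell (5,4)='.' (+2 fires, +5 burnt)
Step 8: cell (5,4)='.' (+0 fires, +2 burnt)
  fire out at step 8

2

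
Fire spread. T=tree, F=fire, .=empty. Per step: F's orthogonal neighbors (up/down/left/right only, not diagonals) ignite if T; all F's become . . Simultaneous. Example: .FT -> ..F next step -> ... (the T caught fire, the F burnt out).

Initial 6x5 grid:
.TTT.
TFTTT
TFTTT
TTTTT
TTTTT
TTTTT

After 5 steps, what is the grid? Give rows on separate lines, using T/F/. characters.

Step 1: 6 trees catch fire, 2 burn out
  .FTT.
  F.FTT
  F.FTT
  TFTTT
  TTTTT
  TTTTT
Step 2: 6 trees catch fire, 6 burn out
  ..FT.
  ...FT
  ...FT
  F.FTT
  TFTTT
  TTTTT
Step 3: 7 trees catch fire, 6 burn out
  ...F.
  ....F
  ....F
  ...FT
  F.FTT
  TFTTT
Step 4: 4 trees catch fire, 7 burn out
  .....
  .....
  .....
  ....F
  ...FT
  F.FTT
Step 5: 2 trees catch fire, 4 burn out
  .....
  .....
  .....
  .....
  ....F
  ...FT

.....
.....
.....
.....
....F
...FT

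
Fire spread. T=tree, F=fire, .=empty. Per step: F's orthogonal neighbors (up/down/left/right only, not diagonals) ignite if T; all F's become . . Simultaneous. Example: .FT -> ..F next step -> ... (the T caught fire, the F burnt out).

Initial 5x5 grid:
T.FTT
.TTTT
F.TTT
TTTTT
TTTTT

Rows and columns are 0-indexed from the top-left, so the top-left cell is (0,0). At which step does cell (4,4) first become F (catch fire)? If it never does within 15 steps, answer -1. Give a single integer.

Step 1: cell (4,4)='T' (+3 fires, +2 burnt)
Step 2: cell (4,4)='T' (+6 fires, +3 burnt)
Step 3: cell (4,4)='T' (+4 fires, +6 burnt)
Step 4: cell (4,4)='T' (+3 fires, +4 burnt)
Step 5: cell (4,4)='T' (+2 fires, +3 burnt)
Step 6: cell (4,4)='F' (+1 fires, +2 burnt)
  -> target ignites at step 6
Step 7: cell (4,4)='.' (+0 fires, +1 burnt)
  fire out at step 7

6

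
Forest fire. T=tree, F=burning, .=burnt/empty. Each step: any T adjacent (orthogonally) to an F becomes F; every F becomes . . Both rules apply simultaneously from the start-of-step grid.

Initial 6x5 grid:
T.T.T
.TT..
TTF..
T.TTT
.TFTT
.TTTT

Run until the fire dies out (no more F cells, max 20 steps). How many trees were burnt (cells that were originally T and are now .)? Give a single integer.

Answer: 16

Derivation:
Step 1: +6 fires, +2 burnt (F count now 6)
Step 2: +7 fires, +6 burnt (F count now 7)
Step 3: +3 fires, +7 burnt (F count now 3)
Step 4: +0 fires, +3 burnt (F count now 0)
Fire out after step 4
Initially T: 18, now '.': 28
Total burnt (originally-T cells now '.'): 16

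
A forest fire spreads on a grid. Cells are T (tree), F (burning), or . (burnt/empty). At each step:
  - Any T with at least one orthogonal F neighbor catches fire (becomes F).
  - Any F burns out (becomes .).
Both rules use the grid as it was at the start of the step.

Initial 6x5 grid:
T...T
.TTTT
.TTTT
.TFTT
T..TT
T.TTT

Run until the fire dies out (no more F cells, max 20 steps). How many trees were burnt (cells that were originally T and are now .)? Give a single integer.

Step 1: +3 fires, +1 burnt (F count now 3)
Step 2: +5 fires, +3 burnt (F count now 5)
Step 3: +5 fires, +5 burnt (F count now 5)
Step 4: +3 fires, +5 burnt (F count now 3)
Step 5: +1 fires, +3 burnt (F count now 1)
Step 6: +0 fires, +1 burnt (F count now 0)
Fire out after step 6
Initially T: 20, now '.': 27
Total burnt (originally-T cells now '.'): 17

Answer: 17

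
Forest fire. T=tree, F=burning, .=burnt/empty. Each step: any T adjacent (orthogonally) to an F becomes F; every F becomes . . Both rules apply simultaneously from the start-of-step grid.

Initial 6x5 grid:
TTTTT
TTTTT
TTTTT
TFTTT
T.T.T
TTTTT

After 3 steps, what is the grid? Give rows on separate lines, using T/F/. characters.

Step 1: 3 trees catch fire, 1 burn out
  TTTTT
  TTTTT
  TFTTT
  F.FTT
  T.T.T
  TTTTT
Step 2: 6 trees catch fire, 3 burn out
  TTTTT
  TFTTT
  F.FTT
  ...FT
  F.F.T
  TTTTT
Step 3: 7 trees catch fire, 6 burn out
  TFTTT
  F.FTT
  ...FT
  ....F
  ....T
  FTFTT

TFTTT
F.FTT
...FT
....F
....T
FTFTT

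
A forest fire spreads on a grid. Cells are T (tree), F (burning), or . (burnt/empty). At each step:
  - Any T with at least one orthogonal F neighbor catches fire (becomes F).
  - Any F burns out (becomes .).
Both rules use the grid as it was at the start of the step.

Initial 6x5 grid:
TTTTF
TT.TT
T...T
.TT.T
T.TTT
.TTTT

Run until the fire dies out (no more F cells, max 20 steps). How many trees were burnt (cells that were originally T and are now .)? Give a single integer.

Answer: 20

Derivation:
Step 1: +2 fires, +1 burnt (F count now 2)
Step 2: +3 fires, +2 burnt (F count now 3)
Step 3: +2 fires, +3 burnt (F count now 2)
Step 4: +3 fires, +2 burnt (F count now 3)
Step 5: +3 fires, +3 burnt (F count now 3)
Step 6: +3 fires, +3 burnt (F count now 3)
Step 7: +2 fires, +3 burnt (F count now 2)
Step 8: +2 fires, +2 burnt (F count now 2)
Step 9: +0 fires, +2 burnt (F count now 0)
Fire out after step 9
Initially T: 21, now '.': 29
Total burnt (originally-T cells now '.'): 20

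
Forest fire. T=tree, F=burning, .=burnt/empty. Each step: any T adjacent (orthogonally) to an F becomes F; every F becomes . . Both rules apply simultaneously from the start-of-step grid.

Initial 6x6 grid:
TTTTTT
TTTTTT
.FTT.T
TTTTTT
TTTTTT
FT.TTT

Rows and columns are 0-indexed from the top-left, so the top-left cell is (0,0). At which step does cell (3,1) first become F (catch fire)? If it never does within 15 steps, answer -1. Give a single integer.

Step 1: cell (3,1)='F' (+5 fires, +2 burnt)
  -> target ignites at step 1
Step 2: cell (3,1)='.' (+7 fires, +5 burnt)
Step 3: cell (3,1)='.' (+5 fires, +7 burnt)
Step 4: cell (3,1)='.' (+4 fires, +5 burnt)
Step 5: cell (3,1)='.' (+5 fires, +4 burnt)
Step 6: cell (3,1)='.' (+4 fires, +5 burnt)
Step 7: cell (3,1)='.' (+1 fires, +4 burnt)
Step 8: cell (3,1)='.' (+0 fires, +1 burnt)
  fire out at step 8

1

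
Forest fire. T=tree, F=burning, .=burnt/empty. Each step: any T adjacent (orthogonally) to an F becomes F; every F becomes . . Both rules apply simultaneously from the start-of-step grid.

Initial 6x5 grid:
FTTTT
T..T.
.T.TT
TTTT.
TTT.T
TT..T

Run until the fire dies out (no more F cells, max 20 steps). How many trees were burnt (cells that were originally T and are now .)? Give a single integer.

Answer: 18

Derivation:
Step 1: +2 fires, +1 burnt (F count now 2)
Step 2: +1 fires, +2 burnt (F count now 1)
Step 3: +1 fires, +1 burnt (F count now 1)
Step 4: +2 fires, +1 burnt (F count now 2)
Step 5: +1 fires, +2 burnt (F count now 1)
Step 6: +2 fires, +1 burnt (F count now 2)
Step 7: +1 fires, +2 burnt (F count now 1)
Step 8: +2 fires, +1 burnt (F count now 2)
Step 9: +3 fires, +2 burnt (F count now 3)
Step 10: +2 fires, +3 burnt (F count now 2)
Step 11: +1 fires, +2 burnt (F count now 1)
Step 12: +0 fires, +1 burnt (F count now 0)
Fire out after step 12
Initially T: 20, now '.': 28
Total burnt (originally-T cells now '.'): 18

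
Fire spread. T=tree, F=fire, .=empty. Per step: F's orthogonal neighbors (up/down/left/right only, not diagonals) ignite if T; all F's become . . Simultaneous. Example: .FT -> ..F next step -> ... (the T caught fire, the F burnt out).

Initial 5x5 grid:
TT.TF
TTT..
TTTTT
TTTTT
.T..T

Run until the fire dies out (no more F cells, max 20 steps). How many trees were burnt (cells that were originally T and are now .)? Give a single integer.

Step 1: +1 fires, +1 burnt (F count now 1)
Step 2: +0 fires, +1 burnt (F count now 0)
Fire out after step 2
Initially T: 18, now '.': 8
Total burnt (originally-T cells now '.'): 1

Answer: 1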